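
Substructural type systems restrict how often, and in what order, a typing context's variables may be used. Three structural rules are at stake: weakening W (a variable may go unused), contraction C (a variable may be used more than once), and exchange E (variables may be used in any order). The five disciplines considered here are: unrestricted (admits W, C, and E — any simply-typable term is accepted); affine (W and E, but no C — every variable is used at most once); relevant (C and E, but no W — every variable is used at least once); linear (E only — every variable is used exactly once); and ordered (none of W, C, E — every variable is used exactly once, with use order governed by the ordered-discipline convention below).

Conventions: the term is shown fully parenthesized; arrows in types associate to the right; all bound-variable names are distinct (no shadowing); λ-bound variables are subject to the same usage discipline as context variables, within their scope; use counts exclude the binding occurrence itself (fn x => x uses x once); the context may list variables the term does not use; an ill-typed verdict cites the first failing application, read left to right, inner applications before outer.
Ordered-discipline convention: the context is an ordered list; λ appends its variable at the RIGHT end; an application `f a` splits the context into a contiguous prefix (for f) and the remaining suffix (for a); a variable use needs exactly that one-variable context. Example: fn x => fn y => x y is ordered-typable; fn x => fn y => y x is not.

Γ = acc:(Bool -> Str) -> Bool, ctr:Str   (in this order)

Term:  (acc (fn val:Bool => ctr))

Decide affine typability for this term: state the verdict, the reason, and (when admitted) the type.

yes — no duplicate uses among acc, ctr, val; term : Bool
usage: acc=1; ctr=1; val (bound)=0
order of uses: acc, ctr
typing: well-typed at Bool
summary: ordered ✗ | linear ✗ | affine ✓ | relevant ✗ | unrestricted ✓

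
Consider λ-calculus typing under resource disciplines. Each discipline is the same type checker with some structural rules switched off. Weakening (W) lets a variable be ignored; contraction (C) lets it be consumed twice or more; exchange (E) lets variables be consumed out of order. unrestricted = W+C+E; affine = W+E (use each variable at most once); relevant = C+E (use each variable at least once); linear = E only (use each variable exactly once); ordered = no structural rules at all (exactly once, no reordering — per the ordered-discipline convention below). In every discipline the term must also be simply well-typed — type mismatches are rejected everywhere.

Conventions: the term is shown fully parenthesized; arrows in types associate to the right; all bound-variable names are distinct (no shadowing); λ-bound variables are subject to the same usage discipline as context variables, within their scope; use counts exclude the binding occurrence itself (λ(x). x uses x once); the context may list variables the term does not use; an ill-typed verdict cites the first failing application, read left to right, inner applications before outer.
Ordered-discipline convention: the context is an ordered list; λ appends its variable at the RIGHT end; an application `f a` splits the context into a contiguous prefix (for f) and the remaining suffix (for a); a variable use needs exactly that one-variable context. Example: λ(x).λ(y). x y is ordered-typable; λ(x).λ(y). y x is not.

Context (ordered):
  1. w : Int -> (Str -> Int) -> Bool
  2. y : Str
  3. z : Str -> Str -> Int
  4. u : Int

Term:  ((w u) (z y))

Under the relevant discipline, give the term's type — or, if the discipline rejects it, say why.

term : Bool
counts: w=1, y=1, z=1, u=1
uses in reading order: w, u, z, y
typing: the term checks, with type Bool
across the five disciplines: ordered ✗ | linear ✓ | affine ✓ | relevant ✓ | unrestricted ✓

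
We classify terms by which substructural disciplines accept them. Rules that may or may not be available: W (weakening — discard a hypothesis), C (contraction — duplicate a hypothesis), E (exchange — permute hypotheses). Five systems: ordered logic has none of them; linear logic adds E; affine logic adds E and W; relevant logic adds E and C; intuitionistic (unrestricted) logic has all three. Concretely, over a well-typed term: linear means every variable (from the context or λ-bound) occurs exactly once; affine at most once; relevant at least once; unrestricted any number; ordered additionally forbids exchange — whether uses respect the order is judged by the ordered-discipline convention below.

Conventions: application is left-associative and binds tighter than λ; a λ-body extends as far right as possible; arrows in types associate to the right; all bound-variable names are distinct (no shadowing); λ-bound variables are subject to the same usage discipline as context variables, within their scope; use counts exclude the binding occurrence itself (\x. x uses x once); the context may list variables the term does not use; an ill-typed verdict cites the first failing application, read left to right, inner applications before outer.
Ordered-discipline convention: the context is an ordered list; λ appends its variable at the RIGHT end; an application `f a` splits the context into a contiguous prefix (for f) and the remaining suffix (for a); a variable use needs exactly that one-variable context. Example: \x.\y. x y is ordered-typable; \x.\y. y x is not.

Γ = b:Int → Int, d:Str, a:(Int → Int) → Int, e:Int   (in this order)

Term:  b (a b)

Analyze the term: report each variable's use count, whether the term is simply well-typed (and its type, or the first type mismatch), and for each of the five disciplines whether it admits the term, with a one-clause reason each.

usage: b: 2, d: 0, a: 1, e: 0
left-to-right use order: b, a, b
typing: well-typed — term : Int
ordered ✗ (b ×2 used more than once (contraction); needs weakening: d, e unused)
linear ✗ (b ×2 used more than once (contraction); needs weakening: d, e unused)
affine ✗ (b ×2 used more than once (contraction))
relevant ✗ (needs weakening: d, e unused)
unrestricted ✓ (simply typable at Int; W, C, E all held)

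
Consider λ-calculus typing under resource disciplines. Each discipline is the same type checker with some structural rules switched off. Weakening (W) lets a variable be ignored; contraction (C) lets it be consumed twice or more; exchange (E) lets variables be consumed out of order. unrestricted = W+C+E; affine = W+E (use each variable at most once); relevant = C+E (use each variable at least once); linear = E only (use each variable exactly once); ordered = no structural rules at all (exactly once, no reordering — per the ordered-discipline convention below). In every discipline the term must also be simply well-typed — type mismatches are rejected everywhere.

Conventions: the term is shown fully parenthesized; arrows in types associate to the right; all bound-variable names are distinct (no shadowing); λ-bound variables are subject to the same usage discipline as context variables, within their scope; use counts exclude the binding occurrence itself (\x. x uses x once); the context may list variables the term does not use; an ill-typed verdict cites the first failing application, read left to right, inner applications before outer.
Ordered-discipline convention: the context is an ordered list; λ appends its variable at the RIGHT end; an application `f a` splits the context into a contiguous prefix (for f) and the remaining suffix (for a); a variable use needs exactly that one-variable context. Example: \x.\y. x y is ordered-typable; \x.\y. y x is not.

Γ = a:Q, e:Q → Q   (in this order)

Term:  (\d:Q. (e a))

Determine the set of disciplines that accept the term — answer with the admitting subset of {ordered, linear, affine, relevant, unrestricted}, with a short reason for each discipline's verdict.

accepted by: affine, unrestricted
use counts: a ×1; e ×1; d (bound) ×0
order of uses: e, a
typing: well-typed at Q → Q
ordered: ✗ — needs weakening: d unused
linear: ✗ — needs weakening: d unused
affine: ✓ — at most one use each (a, e, d)
relevant: ✗ — needs weakening: d unused
unrestricted: ✓ — typability at Q → Q is all that's needed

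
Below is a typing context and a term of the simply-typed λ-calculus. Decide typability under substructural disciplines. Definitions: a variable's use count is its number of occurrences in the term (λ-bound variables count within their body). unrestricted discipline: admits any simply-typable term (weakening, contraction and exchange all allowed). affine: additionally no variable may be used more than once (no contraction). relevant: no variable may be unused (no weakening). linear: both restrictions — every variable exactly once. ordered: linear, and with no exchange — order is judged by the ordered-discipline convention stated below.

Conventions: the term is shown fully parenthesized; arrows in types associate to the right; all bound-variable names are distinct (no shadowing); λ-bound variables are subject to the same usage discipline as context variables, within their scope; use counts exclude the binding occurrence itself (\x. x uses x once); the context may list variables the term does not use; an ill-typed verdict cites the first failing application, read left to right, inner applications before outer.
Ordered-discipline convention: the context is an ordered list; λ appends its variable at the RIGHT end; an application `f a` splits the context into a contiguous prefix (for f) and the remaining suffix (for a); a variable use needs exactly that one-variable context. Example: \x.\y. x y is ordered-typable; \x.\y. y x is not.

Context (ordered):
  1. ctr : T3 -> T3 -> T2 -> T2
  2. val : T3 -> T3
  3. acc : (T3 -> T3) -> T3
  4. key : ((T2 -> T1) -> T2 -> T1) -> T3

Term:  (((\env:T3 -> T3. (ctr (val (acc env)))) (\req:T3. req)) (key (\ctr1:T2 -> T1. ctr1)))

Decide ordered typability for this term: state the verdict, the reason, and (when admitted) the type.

yes — single-use (ctr, val, acc, key, env, req, ctr1), ordered derivation ok; term : T2 -> T2
variable uses: ctr: 1×; val: 1×; acc: 1×; key: 1×; env (λ-bound): 1×; req (λ-bound): 1×; ctr1 (λ-bound): 1×
order of uses: ctr, val, acc, env, req, key, ctr1
typing: ✓ — T2 -> T2
across the five disciplines: ordered ✓ · linear ✓ · affine ✓ · relevant ✓ · unrestricted ✓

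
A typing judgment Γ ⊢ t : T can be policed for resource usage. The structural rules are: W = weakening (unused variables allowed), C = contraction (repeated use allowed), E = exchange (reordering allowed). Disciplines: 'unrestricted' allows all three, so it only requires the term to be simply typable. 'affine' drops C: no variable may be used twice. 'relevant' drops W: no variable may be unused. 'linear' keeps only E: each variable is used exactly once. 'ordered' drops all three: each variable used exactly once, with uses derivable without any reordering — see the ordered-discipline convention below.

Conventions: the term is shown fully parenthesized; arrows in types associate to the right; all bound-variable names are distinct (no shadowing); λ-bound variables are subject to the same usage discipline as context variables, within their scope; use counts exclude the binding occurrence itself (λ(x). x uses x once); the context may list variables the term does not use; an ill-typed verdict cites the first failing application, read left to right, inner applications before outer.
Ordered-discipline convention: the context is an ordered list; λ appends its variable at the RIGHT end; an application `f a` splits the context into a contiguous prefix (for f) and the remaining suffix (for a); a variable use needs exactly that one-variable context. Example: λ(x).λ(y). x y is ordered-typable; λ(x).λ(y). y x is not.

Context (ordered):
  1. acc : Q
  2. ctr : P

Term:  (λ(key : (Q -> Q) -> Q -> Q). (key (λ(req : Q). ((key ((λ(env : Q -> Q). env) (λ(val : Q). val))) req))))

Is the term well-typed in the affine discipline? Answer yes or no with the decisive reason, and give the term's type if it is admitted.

no — needs contraction — key ×2
variable uses: acc: 0×, ctr: 0×, key [bound]: 2×, req [bound]: 1×, env [bound]: 1×, val [bound]: 1×
use order (left to right): key, key, env, val, req
typing: the term checks, with type ((Q -> Q) -> Q -> Q) -> Q -> Q
per-discipline verdicts: ordered ✗ | linear ✗ | affine ✗ | relevant ✗ | unrestricted ✓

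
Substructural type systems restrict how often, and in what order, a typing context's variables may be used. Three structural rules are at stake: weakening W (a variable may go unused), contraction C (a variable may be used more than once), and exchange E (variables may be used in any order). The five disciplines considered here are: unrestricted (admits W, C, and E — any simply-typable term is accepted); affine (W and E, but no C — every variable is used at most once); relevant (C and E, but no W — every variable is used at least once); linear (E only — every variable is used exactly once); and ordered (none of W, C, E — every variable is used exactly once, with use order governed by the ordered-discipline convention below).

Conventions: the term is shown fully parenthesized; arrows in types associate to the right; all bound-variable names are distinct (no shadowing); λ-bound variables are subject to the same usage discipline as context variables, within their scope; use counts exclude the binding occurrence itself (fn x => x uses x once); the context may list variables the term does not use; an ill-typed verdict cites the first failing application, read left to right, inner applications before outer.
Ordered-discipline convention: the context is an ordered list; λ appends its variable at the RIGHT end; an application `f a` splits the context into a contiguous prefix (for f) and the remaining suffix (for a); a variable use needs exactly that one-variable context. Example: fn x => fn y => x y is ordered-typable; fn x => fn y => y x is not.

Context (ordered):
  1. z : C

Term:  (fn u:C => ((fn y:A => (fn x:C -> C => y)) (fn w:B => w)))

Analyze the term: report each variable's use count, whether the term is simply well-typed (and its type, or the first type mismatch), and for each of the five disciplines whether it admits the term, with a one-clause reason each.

counts: z ×0; u (λ-bound) ×0; y (λ-bound) ×1; x (λ-bound) ×0; w (λ-bound) ×1
left-to-right use order: y, w
typing: ill-typed: an argument B -> B mismatches the expected A
ordered: ✗, not simply typable
linear: ✗, fails simple typing
affine: ✗, a type mismatch blocks all five
relevant: ✗, the type mismatch rejects it
unrestricted: ✗, not simply typable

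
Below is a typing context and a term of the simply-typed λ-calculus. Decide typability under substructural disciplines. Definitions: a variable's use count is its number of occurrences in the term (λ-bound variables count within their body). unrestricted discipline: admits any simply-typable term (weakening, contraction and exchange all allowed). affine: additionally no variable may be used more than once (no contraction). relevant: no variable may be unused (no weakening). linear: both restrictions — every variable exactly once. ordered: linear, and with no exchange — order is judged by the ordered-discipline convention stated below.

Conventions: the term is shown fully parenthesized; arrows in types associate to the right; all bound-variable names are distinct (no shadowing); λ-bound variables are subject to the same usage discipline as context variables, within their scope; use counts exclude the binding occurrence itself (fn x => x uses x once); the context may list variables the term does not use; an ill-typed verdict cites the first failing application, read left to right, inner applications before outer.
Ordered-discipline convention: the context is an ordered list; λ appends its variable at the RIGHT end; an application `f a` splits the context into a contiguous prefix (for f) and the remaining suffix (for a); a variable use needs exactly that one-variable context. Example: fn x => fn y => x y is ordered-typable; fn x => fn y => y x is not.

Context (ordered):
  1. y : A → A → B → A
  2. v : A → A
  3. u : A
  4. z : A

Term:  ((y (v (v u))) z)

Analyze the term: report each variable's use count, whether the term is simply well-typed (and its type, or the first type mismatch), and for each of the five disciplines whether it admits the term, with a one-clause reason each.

variable uses: y ×1; v ×2; u ×1; z ×1
use order (left to right): y, v, v, u, z
typing: the term checks, with type B → A
ordered: ✗, repeated use of v ×2
linear: ✗, repeated use of v ×2
affine: ✗, repeated use of v ×2
relevant: ✓, every one of y, v, u, z appears
unrestricted: ✓, type-checks (B → A) and nothing is barred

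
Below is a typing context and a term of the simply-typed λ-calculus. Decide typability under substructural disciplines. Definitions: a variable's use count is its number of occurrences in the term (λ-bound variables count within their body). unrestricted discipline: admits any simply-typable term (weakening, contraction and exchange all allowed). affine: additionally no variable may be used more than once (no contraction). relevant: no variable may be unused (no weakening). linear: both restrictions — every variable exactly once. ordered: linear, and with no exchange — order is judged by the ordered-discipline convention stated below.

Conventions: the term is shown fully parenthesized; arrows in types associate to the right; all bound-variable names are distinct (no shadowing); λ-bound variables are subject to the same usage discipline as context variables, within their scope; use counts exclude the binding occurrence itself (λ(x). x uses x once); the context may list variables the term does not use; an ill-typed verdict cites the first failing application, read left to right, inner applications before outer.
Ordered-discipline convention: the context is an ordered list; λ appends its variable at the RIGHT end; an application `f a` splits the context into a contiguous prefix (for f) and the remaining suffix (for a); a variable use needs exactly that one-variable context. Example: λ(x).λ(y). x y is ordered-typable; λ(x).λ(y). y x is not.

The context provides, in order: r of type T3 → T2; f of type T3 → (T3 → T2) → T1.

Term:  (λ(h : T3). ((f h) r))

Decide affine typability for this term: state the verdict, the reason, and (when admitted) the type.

yes — none of r, f, h used more than once; term : T3 → T1
counts: r: 1; f: 1; h [bound]: 1
order of uses: f, h, r
typing: well-typed at T3 → T1
summary: ordered ✗ | linear ✓ | affine ✓ | relevant ✓ | unrestricted ✓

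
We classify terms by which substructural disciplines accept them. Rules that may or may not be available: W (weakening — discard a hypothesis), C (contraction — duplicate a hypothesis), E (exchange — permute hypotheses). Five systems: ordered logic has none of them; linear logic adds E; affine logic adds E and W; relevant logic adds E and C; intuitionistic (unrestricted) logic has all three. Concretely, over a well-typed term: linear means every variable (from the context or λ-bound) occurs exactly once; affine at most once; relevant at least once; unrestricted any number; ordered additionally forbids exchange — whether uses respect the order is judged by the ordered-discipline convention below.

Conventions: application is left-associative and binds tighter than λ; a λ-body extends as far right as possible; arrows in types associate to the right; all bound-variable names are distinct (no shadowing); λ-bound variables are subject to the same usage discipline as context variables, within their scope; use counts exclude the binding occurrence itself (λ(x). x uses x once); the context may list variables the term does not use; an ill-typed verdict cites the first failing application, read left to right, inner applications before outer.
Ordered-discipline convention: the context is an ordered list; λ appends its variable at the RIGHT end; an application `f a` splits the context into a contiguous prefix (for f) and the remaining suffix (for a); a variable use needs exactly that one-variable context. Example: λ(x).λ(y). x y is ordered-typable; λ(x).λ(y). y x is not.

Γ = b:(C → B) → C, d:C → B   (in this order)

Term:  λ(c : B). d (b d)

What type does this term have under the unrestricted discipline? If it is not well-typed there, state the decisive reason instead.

term : B → B
counts: b: 1; d: 2; c [bound]: 0
left-to-right use order: d, b, d
typing: well-typed at B → B
summary: ordered ✗ | linear ✗ | affine ✗ | relevant ✗ | unrestricted ✓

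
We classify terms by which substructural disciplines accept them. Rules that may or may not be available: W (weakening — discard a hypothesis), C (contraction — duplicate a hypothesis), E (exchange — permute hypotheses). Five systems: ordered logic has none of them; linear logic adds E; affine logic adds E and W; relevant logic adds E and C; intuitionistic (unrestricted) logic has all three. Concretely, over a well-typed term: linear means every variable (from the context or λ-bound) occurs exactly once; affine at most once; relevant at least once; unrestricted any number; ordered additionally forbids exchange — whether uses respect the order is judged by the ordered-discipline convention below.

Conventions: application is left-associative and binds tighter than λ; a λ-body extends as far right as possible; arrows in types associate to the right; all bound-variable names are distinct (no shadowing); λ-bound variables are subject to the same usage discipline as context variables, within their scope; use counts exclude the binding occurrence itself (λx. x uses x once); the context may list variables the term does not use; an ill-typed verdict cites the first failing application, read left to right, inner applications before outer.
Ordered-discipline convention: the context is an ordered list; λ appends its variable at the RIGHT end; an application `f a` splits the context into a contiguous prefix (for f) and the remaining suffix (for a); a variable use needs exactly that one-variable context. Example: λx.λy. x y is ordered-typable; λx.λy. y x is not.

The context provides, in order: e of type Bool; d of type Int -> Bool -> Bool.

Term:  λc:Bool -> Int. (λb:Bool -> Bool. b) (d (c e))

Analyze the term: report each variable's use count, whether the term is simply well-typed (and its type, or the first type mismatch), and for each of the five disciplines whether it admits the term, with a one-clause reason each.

variable uses: e: 1, d: 1, c (bound): 1, b (bound): 1
uses in reading order: b, d, c, e
typing: ✓ — (Bool -> Int) -> Bool -> Bool
ordered ✗ (no ordered split (uses run b, d, c, e))
linear ✓ (e, d, c, b: one use apiece)
affine ✓ (at most one use each (e, d, c, b))
relevant ✓ (at least one use each (e, d, c, b))
unrestricted ✓ (simply typable at (Bool -> Int) -> Bool -> Bool; W, C, E all held)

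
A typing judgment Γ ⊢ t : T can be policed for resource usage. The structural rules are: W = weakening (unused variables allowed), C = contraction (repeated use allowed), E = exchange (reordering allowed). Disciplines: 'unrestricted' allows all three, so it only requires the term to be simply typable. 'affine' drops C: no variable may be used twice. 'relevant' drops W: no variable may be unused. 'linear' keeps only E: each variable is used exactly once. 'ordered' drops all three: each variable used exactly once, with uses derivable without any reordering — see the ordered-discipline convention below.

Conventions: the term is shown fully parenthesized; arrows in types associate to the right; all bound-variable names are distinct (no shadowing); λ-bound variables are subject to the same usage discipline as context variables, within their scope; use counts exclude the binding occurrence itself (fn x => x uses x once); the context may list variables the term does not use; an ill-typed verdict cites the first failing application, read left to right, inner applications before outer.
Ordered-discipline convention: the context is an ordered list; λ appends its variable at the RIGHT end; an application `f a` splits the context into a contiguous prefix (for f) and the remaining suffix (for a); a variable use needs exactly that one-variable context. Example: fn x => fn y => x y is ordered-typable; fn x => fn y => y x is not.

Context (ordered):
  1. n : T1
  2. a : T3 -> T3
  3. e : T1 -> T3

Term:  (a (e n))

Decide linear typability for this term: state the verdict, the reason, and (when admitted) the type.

yes — each of n, a, e used exactly once; term : T3
usage: n: 1×; a: 1×; e: 1×
order of uses: a, e, n
typing: the term checks, with type T3
all disciplines: ordered ✗, linear ✓, affine ✓, relevant ✓, unrestricted ✓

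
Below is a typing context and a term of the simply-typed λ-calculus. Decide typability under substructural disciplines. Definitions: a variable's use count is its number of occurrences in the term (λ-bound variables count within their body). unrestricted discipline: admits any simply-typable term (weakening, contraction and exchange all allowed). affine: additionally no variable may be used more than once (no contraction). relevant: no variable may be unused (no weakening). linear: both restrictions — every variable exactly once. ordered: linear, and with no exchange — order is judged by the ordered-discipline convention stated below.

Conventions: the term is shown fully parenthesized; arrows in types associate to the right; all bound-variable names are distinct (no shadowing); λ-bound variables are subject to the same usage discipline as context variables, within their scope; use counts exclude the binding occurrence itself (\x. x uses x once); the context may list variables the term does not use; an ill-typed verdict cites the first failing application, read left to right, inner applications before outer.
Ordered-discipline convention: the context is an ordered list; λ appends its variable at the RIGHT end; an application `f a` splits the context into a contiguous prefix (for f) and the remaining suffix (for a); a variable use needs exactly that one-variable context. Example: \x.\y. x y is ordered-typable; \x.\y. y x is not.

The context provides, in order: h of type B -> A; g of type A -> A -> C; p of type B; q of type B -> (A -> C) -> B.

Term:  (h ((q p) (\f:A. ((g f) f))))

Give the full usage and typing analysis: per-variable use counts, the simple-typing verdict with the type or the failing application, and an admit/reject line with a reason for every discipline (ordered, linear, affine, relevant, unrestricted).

variable uses: h ×1; g ×1; p ×1; q ×1; f (λ-bound) ×2
use order (left to right): h, q, p, g, f, f
typing: the term checks, with type A
ordered: ✗, f ×2 used more than once (contraction)
linear: ✗, f ×2 used more than once (contraction)
affine: ✗, f ×2 used more than once (contraction)
relevant: ✓, none of h, g, p, q, f goes unused
unrestricted: ✓, simply typable at A; W, C, E all held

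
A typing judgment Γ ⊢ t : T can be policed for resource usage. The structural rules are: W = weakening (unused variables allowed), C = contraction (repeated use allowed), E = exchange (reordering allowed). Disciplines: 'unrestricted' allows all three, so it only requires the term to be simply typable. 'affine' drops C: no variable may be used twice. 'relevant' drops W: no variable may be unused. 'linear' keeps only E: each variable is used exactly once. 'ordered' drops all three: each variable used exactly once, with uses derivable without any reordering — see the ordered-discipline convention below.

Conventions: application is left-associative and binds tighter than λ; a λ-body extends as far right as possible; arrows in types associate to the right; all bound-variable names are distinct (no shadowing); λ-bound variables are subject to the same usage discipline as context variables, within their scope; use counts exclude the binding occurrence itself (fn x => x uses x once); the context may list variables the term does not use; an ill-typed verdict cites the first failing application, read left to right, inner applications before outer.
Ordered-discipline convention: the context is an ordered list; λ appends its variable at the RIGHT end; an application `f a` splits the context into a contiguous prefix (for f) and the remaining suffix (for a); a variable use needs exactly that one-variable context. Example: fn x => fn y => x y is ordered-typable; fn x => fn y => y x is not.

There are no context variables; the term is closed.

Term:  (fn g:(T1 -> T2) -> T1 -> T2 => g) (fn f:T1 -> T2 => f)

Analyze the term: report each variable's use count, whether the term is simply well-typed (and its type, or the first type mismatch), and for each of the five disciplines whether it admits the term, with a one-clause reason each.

counts: g [bound]=1; f [bound]=1
use order (left to right): g, f
typing: the term checks, with type (T1 -> T2) -> T1 -> T2
ordered: ✓ — g, f: once each, no exchange needed
linear: ✓ — exactly-once usage across g, f
affine: ✓ — g, f: no repeats, contraction unneeded
relevant: ✓ — every one of g, f appears
unrestricted: ✓ — typability at (T1 -> T2) -> T1 -> T2 is all that's needed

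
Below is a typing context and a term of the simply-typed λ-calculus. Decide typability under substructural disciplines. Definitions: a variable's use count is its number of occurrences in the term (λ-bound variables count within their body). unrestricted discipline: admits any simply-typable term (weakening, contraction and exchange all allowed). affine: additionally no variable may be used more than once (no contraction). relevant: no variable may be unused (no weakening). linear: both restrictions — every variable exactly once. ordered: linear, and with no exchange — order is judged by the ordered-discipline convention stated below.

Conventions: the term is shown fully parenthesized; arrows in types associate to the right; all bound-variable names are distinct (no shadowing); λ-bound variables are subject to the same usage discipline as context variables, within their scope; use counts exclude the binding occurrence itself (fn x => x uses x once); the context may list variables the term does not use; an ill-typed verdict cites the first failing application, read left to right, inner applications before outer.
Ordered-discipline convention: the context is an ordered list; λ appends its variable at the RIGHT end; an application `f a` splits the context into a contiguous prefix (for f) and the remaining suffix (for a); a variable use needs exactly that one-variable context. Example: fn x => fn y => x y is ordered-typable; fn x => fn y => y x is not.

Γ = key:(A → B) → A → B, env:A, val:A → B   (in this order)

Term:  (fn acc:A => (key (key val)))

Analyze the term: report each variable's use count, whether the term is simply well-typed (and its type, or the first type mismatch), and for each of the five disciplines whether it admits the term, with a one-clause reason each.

usage: key=2; env=0; val=1; acc [bound]=0
use order (left to right): key, key, val
typing: well-typed at A → A → B
ordered: ✗ — needs contraction — key ×2; env, acc left unused
linear: ✗ — needs contraction — key ×2; env, acc left unused
affine: ✗ — needs contraction — key ×2
relevant: ✗ — env, acc left unused
unrestricted: ✓ — type-checks (A → A → B) and nothing is barred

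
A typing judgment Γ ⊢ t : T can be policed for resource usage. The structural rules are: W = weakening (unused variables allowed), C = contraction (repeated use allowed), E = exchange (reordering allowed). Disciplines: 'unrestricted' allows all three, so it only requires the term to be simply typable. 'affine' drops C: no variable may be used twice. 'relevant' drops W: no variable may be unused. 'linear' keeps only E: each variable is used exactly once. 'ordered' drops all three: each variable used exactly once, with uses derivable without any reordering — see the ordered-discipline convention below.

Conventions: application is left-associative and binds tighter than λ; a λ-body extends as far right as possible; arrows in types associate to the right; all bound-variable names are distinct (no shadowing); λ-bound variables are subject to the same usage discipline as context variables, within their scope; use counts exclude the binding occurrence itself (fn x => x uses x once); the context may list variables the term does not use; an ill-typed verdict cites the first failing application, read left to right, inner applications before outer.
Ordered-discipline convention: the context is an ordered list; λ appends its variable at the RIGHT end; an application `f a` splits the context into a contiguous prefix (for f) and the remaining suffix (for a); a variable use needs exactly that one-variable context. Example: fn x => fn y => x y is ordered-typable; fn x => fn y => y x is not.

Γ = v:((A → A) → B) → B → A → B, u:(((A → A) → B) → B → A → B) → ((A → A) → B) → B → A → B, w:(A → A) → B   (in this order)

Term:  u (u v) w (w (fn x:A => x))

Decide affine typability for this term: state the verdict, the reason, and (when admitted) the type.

no — needs contraction — u ×2, w ×2
variable uses: v ×1, u ×2, w ×2, x (bound) ×1
use order (left to right): u, u, v, w, w, x
typing: the term checks, with type A → B
per-discipline verdicts: ordered ✗; linear ✗; affine ✗; relevant ✓; unrestricted ✓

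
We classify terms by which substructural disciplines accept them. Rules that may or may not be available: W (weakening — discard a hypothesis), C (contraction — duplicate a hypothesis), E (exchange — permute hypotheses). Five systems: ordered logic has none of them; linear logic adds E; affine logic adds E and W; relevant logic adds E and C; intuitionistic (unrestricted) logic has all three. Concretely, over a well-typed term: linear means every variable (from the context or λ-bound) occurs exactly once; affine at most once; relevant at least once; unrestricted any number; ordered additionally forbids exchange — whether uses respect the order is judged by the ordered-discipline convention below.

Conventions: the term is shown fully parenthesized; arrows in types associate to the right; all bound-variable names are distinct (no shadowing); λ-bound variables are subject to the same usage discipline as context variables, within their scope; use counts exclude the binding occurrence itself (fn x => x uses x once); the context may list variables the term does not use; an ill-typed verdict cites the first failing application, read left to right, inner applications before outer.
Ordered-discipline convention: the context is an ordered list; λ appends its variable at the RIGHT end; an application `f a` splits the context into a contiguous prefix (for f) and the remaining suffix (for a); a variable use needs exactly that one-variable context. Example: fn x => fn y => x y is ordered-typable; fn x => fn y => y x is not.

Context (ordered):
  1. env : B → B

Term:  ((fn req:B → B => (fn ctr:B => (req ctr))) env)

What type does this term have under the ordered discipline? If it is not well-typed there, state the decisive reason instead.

term : B → B
counts: env=1; req (bound)=1; ctr (bound)=1
left-to-right use order: req, ctr, env
typing: the term checks, with type B → B
across the five disciplines: ordered ✓; linear ✓; affine ✓; relevant ✓; unrestricted ✓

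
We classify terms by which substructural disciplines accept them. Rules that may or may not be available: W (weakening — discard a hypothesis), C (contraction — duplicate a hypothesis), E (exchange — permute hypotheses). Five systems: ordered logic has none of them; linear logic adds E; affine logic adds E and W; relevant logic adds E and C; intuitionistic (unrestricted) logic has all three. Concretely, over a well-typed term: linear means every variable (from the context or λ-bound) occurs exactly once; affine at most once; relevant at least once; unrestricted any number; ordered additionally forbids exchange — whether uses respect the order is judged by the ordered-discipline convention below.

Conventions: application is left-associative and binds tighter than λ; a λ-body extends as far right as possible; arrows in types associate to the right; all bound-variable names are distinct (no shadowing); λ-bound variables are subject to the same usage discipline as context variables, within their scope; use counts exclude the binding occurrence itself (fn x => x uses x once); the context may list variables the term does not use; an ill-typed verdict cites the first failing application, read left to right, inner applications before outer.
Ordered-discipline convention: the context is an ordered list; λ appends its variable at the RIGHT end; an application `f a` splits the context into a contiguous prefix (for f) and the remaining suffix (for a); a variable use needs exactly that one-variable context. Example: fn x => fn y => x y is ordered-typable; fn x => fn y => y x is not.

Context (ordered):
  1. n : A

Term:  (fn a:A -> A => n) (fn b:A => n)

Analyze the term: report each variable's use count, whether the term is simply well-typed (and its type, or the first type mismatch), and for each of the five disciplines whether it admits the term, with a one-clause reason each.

counts: n ×2, a [bound] ×0, b [bound] ×0
use order (left to right): n, n
typing: well-typed — term : A
ordered: ✗ — needs contraction — n ×2; a, b never used (weakening)
linear: ✗ — needs contraction — n ×2; a, b never used (weakening)
affine: ✗ — needs contraction — n ×2
relevant: ✗ — a, b never used (weakening)
unrestricted: ✓ — type-checks (A) and nothing is barred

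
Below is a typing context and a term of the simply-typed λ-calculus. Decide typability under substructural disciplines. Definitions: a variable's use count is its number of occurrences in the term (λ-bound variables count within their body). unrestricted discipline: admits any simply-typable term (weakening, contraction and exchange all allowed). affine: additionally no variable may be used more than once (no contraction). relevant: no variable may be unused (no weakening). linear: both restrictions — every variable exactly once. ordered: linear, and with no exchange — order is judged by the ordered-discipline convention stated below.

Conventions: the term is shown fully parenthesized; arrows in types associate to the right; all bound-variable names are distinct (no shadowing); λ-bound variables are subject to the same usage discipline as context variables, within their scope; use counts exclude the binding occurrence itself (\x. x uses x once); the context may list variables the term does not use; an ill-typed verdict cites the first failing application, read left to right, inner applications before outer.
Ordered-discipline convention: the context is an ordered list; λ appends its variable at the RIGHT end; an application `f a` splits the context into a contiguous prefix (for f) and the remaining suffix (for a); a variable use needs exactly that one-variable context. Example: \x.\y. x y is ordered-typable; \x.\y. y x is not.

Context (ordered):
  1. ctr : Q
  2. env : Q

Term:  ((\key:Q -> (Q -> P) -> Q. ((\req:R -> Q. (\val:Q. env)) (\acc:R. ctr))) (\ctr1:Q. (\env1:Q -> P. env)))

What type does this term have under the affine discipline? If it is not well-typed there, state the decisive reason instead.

not well-typed under affine — uses contraction: env ×2
variable uses: ctr=1; env=2; key (λ-bound)=0; req (λ-bound)=0; val (λ-bound)=0; acc (λ-bound)=0; ctr1 (λ-bound)=0; env1 (λ-bound)=0
left-to-right use order: env, ctr, env
typing: ✓ — Q -> Q
all disciplines: ordered ✗; linear ✗; affine ✗; relevant ✗; unrestricted ✓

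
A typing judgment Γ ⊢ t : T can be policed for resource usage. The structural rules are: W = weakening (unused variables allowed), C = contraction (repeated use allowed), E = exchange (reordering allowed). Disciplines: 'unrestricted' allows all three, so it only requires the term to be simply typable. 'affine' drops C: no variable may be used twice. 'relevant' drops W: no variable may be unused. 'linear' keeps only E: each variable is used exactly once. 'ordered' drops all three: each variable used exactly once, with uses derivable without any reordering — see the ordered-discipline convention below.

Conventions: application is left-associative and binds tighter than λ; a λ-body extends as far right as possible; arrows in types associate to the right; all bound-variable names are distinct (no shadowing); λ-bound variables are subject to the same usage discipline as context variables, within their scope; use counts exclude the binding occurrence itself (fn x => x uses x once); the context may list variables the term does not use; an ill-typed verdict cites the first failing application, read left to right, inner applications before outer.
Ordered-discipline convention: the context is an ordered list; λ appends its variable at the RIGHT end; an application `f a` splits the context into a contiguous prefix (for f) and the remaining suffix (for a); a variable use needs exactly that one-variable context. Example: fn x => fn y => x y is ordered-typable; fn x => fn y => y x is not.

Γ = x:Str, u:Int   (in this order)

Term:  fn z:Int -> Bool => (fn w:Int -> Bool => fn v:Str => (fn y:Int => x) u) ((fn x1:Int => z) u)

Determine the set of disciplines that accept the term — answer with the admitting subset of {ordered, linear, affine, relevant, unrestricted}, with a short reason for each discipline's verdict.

accepted by: unrestricted
use counts: x: 1; u: 2; z (λ-bound): 1; w (λ-bound): 0; v (λ-bound): 0; y (λ-bound): 0; x1 (λ-bound): 0
left-to-right use order: x, u, z, u
typing: well-typed — term : (Int -> Bool) -> Str -> Str
ordered: ✗ — needs contraction — u ×2; w, v, y, x1 left unused
linear: ✗ — needs contraction — u ×2; w, v, y, x1 left unused
affine: ✗ — needs contraction — u ×2
relevant: ✗ — w, v, y, x1 left unused
unrestricted: ✓ — well-typed at (Int -> Bool) -> Str -> Str; no restrictions here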